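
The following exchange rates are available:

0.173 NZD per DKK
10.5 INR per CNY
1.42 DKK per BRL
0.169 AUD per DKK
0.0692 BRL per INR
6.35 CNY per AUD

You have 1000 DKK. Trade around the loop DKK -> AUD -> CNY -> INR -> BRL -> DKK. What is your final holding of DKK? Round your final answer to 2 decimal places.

1107.25

1000 DKK × 0.169 = 169 AUD
169 AUD × 6.35 = 1073.15 CNY
1073.15 CNY × 10.5 = 11268.075 INR
11268.075 INR × 0.0692 = 779.75079 BRL
779.75079 BRL × 1.42 = 1107.2461218 DKK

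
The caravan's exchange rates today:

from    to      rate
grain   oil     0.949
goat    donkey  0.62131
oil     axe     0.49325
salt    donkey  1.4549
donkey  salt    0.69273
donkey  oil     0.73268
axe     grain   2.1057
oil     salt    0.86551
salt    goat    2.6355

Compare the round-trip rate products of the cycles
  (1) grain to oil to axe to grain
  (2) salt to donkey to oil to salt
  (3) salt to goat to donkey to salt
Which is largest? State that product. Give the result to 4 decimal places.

1.1343

(1) 0.949 × 0.49325 × 2.1057 = 0.98567
(2) 1.4549 × 0.73268 × 0.86551 = 0.92261
(3) 2.6355 × 0.62131 × 0.69273 = 1.13432
Highest is cycle (3) at 1.1343 (>1, arbitrage).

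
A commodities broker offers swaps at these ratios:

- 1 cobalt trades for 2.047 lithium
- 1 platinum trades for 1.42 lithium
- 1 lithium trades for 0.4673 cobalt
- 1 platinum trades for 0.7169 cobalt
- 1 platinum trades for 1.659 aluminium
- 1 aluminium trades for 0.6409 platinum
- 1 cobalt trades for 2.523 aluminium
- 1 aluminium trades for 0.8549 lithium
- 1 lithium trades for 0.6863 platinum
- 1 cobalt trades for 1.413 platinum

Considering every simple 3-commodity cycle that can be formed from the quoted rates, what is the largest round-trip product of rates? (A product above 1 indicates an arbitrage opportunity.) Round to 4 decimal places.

1.1592

platinum→cobalt→aluminium→platinum: 0.7169 × 2.523 × 0.6409 = 1.15922
aluminium→lithium→cobalt→aluminium: 0.8549 × 0.4673 × 2.523 = 1.00793
platinum→cobalt→lithium→platinum: 0.7169 × 2.047 × 0.6863 = 1.00714
platinum→aluminium→lithium→platinum: 1.659 × 0.8549 × 0.6863 = 0.97336
platinum→lithium→cobalt→platinum: 1.42 × 0.4673 × 1.413 = 0.93762
Maximum is platinum→cobalt→aluminium→platinum at 1.1592; arbitrage exists.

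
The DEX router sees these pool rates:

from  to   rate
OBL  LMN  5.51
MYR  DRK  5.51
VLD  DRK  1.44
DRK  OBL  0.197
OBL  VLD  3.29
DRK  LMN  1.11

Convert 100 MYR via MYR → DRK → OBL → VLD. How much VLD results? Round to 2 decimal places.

100 MYR × 5.51 = 551 DRK
551 DRK × 0.197 = 108.547 OBL
108.547 OBL × 3.29 = 357.11963 VLD

357.12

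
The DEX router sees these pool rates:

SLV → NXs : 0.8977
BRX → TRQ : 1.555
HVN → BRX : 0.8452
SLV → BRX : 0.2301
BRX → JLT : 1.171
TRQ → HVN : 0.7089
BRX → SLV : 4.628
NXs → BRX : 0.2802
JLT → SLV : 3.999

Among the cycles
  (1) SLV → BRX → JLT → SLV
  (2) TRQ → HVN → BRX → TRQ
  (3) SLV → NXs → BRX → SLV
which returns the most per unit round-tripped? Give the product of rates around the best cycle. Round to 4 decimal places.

1.1641

(1) 0.2301 × 1.171 × 3.999 = 1.07752
(2) 0.7089 × 0.8452 × 1.555 = 0.93170
(3) 0.8977 × 0.2802 × 4.628 = 1.16411
Highest is cycle (3) at 1.1641 (>1, arbitrage).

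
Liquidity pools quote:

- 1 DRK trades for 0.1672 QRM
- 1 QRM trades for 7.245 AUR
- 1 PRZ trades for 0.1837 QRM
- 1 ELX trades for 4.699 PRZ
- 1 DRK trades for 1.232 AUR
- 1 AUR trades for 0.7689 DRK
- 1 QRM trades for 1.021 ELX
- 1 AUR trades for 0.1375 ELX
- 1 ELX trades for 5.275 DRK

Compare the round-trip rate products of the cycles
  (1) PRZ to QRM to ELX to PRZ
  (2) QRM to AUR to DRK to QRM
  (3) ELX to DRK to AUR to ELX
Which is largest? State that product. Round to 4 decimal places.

(1) 0.1837 × 1.021 × 4.699 = 0.88133
(2) 7.245 × 0.7689 × 0.1672 = 0.93142
(3) 5.275 × 1.232 × 0.1375 = 0.89359
Highest is cycle (2) at 0.9314 (≤1, no arbitrage).

0.9314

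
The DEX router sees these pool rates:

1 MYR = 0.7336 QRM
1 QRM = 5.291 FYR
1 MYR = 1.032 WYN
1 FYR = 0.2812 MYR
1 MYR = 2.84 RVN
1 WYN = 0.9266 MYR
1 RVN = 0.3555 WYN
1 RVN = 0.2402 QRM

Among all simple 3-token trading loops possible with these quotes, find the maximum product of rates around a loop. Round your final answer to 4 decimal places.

MYR→QRM→FYR→MYR: 0.7336 × 5.291 × 0.2812 = 1.09147
MYR→RVN→WYN→MYR: 2.84 × 0.3555 × 0.9266 = 0.93551
Maximum is MYR→QRM→FYR→MYR at 1.0915; arbitrage exists.

1.0915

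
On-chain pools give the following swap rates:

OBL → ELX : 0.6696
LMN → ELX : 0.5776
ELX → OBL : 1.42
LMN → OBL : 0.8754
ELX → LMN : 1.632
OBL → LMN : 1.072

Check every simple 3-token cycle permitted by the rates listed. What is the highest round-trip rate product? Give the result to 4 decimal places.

LMN→OBL→ELX→LMN: 0.8754 × 0.6696 × 1.632 = 0.95663
LMN→ELX→OBL→LMN: 0.5776 × 1.42 × 1.072 = 0.87925
Maximum is LMN→OBL→ELX→LMN at 0.9566; no arbitrage — every cycle loses value.

0.9566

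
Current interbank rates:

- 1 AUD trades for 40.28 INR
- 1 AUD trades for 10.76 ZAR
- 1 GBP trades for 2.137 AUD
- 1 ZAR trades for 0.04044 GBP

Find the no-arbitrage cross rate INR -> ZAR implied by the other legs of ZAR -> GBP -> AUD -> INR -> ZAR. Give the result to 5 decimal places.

0.28727

Known legs of the cycle: 0.04044 × 2.137 × 40.28 = 3.4810088784
For no arbitrage the full-cycle product must be 1, so the missing rate is 1 / 3.4810088784 ≈ 0.2872730.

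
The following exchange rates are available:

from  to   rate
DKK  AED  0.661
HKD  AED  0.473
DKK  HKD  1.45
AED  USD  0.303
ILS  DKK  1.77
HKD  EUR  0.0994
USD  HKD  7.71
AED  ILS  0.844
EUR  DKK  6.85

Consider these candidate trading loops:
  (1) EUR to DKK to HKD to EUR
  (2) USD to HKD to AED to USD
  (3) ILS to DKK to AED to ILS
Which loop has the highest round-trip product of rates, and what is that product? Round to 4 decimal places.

(1) 6.85 × 1.45 × 0.0994 = 0.98729
(2) 7.71 × 0.473 × 0.303 = 1.10499
(3) 1.77 × 0.661 × 0.844 = 0.98745
Highest is cycle (2) at 1.1050 (>1, arbitrage).

1.1050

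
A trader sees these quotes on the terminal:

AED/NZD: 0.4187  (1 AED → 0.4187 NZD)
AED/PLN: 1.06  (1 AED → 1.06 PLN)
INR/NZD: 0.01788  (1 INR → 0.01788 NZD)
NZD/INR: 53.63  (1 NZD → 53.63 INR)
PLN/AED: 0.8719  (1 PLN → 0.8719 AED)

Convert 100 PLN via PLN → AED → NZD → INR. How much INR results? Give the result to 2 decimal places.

100 PLN × 0.8719 = 87.19 AED
87.19 AED × 0.4187 = 36.506453 NZD
36.506453 NZD × 53.63 = 1957.84107439 INR

1957.84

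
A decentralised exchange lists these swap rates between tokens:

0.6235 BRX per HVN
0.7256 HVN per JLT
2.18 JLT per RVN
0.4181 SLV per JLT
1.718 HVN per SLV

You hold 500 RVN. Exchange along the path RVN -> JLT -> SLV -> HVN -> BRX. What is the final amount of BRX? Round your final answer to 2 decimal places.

488.16

500 RVN × 2.18 = 1090 JLT
1090 JLT × 0.4181 = 455.729 SLV
455.729 SLV × 1.718 = 782.942422 HVN
782.942422 HVN × 0.6235 = 488.164600117 BRX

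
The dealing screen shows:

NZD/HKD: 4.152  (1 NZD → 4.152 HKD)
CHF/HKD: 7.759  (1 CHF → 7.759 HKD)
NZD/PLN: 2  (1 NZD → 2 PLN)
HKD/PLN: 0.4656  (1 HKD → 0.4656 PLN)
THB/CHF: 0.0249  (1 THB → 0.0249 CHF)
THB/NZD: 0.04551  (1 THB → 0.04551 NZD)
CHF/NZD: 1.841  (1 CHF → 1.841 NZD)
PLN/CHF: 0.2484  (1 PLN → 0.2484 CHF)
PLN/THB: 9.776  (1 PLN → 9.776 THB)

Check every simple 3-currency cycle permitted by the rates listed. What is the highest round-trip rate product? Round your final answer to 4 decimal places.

0.9146

PLN→CHF→NZD→PLN: 0.2484 × 1.841 × 2 = 0.91461
HKD→PLN→CHF→HKD: 0.4656 × 0.2484 × 7.759 = 0.89737
PLN→THB→NZD→PLN: 9.776 × 0.04551 × 2 = 0.88981
Maximum is PLN→CHF→NZD→PLN at 0.9146; no arbitrage — every cycle loses value.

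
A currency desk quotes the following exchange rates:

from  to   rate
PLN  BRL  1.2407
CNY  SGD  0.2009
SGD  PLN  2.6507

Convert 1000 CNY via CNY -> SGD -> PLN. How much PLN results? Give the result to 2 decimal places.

1000 CNY × 0.2009 = 200.9 SGD
200.9 SGD × 2.6507 = 532.52563 PLN

532.53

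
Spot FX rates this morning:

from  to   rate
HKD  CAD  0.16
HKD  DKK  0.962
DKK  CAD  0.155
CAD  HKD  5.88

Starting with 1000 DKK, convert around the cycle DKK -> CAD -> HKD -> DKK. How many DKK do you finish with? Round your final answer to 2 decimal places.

876.77

1000 DKK × 0.155 = 155 CAD
155 CAD × 5.88 = 911.4 HKD
911.4 HKD × 0.962 = 876.7668 DKK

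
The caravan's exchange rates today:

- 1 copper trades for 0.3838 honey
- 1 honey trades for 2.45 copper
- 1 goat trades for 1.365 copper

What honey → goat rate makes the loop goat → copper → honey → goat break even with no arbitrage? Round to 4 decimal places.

1.9088

Known legs of the cycle: 1.365 × 0.3838 = 0.523887
For no arbitrage the full-cycle product must be 1, so the missing rate is 1 / 0.523887 ≈ 1.908809.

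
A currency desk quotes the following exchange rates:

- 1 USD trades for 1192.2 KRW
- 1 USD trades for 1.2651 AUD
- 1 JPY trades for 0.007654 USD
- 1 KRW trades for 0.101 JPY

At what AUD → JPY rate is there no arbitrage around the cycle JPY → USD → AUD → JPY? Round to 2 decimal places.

Known legs of the cycle: 0.007654 × 1.2651 = 0.0096830754
For no arbitrage the full-cycle product must be 1, so the missing rate is 1 / 0.0096830754 ≈ 103.2730.

103.27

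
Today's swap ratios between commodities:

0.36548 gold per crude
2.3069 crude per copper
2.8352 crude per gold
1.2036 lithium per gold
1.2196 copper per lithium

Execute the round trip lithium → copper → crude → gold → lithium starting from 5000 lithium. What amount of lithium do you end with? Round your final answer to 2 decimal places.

5000 lithium × 1.2196 = 6098 copper
6098 copper × 2.3069 = 14067.4762 crude
14067.4762 crude × 0.36548 = 5141.381201576 gold
5141.381201576 gold × 1.2036 = 6188.1664142168736 lithium

6188.17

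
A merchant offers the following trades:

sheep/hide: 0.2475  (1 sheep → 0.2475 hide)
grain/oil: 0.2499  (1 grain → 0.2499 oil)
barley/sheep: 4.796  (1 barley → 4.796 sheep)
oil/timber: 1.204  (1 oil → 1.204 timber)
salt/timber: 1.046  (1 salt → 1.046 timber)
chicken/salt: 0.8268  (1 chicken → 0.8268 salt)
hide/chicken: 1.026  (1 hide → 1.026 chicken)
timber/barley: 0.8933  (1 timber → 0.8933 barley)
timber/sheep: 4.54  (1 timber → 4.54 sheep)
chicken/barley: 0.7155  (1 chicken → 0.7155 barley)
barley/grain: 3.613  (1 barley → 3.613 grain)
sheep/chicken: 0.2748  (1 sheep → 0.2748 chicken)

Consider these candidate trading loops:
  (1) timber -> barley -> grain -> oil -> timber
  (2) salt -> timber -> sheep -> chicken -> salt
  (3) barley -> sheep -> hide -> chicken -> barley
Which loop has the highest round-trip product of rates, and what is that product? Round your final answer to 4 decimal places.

(1) 0.8933 × 3.613 × 0.2499 × 1.204 = 0.97109
(2) 1.046 × 4.54 × 0.2748 × 0.8268 = 1.07896
(3) 4.796 × 0.2475 × 1.026 × 0.7155 = 0.87139
Highest is cycle (2) at 1.0790 (>1, arbitrage).

1.0790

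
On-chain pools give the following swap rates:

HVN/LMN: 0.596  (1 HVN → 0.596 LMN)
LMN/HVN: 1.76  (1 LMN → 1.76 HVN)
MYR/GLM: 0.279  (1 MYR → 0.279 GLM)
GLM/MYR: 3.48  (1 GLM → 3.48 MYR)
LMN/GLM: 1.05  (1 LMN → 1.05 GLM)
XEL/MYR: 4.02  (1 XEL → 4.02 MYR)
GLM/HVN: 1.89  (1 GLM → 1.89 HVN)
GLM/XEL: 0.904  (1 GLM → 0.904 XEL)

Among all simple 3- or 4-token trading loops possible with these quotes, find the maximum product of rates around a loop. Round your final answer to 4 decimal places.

GLM→HVN→LMN→GLM: 1.89 × 0.596 × 1.05 = 1.18276
XEL→MYR→GLM→XEL: 4.02 × 0.279 × 0.904 = 1.01391
Maximum is GLM→HVN→LMN→GLM at 1.1828; arbitrage exists.

1.1828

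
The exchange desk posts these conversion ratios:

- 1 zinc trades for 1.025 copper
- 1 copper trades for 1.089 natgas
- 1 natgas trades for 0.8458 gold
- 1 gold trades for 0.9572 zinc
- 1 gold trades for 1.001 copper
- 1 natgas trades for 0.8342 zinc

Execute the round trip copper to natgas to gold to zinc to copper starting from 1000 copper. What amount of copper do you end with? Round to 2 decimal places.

1000 copper × 1.089 = 1089 natgas
1089 natgas × 0.8458 = 921.0762 gold
921.0762 gold × 0.9572 = 881.65413864 zinc
881.65413864 zinc × 1.025 = 903.695492106 copper

903.70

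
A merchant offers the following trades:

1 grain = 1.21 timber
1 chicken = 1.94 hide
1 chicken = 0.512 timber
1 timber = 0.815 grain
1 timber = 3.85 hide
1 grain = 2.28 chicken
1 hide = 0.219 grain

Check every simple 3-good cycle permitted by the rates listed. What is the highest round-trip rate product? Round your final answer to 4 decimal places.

grain→timber→hide→grain: 1.21 × 3.85 × 0.219 = 1.02021
grain→chicken→hide→grain: 2.28 × 1.94 × 0.219 = 0.96868
grain→chicken→timber→grain: 2.28 × 0.512 × 0.815 = 0.95140
Maximum is grain→timber→hide→grain at 1.0202; arbitrage exists.

1.0202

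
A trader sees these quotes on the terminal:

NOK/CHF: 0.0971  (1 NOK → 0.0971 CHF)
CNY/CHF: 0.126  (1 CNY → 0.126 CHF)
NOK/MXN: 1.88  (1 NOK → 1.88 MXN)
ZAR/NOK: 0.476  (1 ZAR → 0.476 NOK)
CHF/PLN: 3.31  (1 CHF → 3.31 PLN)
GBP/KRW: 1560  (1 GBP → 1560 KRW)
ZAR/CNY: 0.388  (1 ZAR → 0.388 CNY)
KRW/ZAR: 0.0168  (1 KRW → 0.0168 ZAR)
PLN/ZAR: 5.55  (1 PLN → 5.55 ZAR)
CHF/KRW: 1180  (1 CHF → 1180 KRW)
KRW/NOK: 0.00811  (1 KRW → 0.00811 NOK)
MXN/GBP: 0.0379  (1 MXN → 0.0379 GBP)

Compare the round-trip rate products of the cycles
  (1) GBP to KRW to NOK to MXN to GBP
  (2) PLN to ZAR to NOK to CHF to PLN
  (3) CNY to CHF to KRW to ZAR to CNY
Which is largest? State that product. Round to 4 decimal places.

(1) 1560 × 0.00811 × 1.88 × 0.0379 = 0.90145
(2) 5.55 × 0.476 × 0.0971 × 3.31 = 0.84908
(3) 0.126 × 1180 × 0.0168 × 0.388 = 0.96916
Highest is cycle (3) at 0.9692 (≤1, no arbitrage).

0.9692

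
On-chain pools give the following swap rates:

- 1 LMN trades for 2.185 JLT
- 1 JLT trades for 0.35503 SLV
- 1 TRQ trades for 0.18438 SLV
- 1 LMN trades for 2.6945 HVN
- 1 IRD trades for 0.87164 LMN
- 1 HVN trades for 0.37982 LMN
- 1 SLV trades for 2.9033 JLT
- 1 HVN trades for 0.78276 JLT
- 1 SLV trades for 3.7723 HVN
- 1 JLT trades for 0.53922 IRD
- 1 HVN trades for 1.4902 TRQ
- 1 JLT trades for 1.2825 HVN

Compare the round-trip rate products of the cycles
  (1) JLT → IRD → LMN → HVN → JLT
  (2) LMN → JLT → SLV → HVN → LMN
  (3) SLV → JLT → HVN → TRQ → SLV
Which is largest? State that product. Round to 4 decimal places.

1.1115

(1) 0.53922 × 0.87164 × 2.6945 × 0.78276 = 0.99131
(2) 2.185 × 0.35503 × 3.7723 × 0.37982 = 1.11148
(3) 2.9033 × 1.2825 × 1.4902 × 0.18438 = 1.02308
Highest is cycle (2) at 1.1115 (>1, arbitrage).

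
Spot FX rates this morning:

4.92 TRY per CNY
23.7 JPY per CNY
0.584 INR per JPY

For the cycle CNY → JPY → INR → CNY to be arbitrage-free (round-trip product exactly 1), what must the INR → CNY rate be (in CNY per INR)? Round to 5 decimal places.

Known legs of the cycle: 23.7 × 0.584 = 13.8408
For no arbitrage the full-cycle product must be 1, so the missing rate is 1 / 13.8408 ≈ 0.0722502.

0.07225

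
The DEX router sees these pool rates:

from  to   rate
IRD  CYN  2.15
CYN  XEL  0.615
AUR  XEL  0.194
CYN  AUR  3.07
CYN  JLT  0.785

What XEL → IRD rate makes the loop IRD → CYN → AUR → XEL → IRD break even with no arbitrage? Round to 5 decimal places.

Known legs of the cycle: 2.15 × 3.07 × 0.194 = 1.280497
For no arbitrage the full-cycle product must be 1, so the missing rate is 1 / 1.280497 ≈ 0.7809468.

0.78095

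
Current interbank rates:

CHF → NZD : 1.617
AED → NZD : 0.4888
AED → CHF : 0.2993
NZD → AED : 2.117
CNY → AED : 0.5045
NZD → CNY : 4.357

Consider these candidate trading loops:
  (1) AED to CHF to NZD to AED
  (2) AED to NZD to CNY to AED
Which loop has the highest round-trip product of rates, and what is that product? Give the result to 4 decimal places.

(1) 0.2993 × 1.617 × 2.117 = 1.02456
(2) 0.4888 × 4.357 × 0.5045 = 1.07443
Highest is cycle (2) at 1.0744 (>1, arbitrage).

1.0744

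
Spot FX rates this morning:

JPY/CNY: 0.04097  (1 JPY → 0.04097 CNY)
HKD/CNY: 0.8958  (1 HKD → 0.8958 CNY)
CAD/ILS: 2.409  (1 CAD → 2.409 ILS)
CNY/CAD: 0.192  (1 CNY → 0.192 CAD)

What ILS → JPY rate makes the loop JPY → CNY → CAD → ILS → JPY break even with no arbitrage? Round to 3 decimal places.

Known legs of the cycle: 0.04097 × 0.192 × 2.409 = 0.01894977216
For no arbitrage the full-cycle product must be 1, so the missing rate is 1 / 0.01894977216 ≈ 52.77108.

52.771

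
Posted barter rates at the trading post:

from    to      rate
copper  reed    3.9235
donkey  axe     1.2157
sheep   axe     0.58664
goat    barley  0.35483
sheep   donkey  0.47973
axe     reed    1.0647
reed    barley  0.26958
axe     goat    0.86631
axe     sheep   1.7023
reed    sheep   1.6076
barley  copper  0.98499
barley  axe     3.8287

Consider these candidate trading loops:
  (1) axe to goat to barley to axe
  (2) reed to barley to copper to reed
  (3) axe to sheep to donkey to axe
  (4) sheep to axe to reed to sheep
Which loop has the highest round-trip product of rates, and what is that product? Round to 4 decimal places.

1.1769

(1) 0.86631 × 0.35483 × 3.8287 = 1.17691
(2) 0.26958 × 0.98499 × 3.9235 = 1.04182
(3) 1.7023 × 0.47973 × 1.2157 = 0.99279
(4) 0.58664 × 1.0647 × 1.6076 = 1.00410
Highest is cycle (1) at 1.1769 (>1, arbitrage).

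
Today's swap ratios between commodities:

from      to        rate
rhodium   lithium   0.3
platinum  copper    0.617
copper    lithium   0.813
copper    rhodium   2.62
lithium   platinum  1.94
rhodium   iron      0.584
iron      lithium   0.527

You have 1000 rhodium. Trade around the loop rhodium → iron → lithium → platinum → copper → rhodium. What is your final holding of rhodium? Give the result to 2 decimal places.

1000 rhodium × 0.584 = 584 iron
584 iron × 0.527 = 307.768 lithium
307.768 lithium × 1.94 = 597.06992 platinum
597.06992 platinum × 0.617 = 368.39214064 copper
368.39214064 copper × 2.62 = 965.1874084768 rhodium

965.19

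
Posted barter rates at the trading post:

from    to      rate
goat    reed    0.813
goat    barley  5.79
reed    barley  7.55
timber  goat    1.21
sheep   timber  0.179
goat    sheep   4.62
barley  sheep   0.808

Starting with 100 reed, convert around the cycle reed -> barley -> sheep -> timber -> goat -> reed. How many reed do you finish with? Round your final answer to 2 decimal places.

100 reed × 7.55 = 755 barley
755 barley × 0.808 = 610.04 sheep
610.04 sheep × 0.179 = 109.19716 timber
109.19716 timber × 1.21 = 132.1285636 goat
132.1285636 goat × 0.813 = 107.4205222068 reed

107.42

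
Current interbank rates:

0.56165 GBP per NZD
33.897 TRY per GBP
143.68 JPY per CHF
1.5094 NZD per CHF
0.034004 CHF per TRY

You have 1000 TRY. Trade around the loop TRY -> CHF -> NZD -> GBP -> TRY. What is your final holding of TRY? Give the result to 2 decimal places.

977.15

1000 TRY × 0.034004 = 34.004 CHF
34.004 CHF × 1.5094 = 51.3256376 NZD
51.3256376 NZD × 0.56165 = 28.82704435804 GBP
28.82704435804 GBP × 33.897 = 977.15032260448188 TRY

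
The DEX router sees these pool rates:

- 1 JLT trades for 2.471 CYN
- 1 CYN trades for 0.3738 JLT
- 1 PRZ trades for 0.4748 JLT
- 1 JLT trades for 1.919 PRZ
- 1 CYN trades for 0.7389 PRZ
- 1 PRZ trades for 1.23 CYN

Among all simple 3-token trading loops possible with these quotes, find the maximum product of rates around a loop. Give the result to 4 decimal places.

0.8823

JLT→PRZ→CYN→JLT: 1.919 × 1.23 × 0.3738 = 0.88231
JLT→CYN→PRZ→JLT: 2.471 × 0.7389 × 0.4748 = 0.86690
Maximum is JLT→PRZ→CYN→JLT at 0.8823; no arbitrage — every cycle loses value.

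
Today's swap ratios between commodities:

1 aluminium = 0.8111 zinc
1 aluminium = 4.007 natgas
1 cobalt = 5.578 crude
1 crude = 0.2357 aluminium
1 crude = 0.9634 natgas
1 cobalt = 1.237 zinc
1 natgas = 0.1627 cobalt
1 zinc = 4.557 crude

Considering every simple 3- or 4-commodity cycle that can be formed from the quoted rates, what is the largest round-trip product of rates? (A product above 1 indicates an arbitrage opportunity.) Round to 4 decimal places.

crude→natgas→cobalt→zinc→crude: 0.9634 × 0.1627 × 1.237 × 4.557 = 0.88357
crude→natgas→cobalt→crude: 0.9634 × 0.1627 × 5.578 = 0.87432
crude→aluminium→zinc→crude: 0.2357 × 0.8111 × 4.557 = 0.87119
crude→aluminium→natgas→cobalt→crude: 0.2357 × 4.007 × 0.1627 × 5.578 = 0.85713
Maximum is crude→natgas→cobalt→zinc→crude at 0.8836; no arbitrage — every cycle loses value.

0.8836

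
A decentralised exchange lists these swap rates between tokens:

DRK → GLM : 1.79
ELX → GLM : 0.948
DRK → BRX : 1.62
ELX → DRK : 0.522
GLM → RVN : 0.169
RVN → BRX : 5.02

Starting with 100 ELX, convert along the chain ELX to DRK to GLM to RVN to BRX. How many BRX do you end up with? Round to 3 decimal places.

79.271

100 ELX × 0.522 = 52.2 DRK
52.2 DRK × 1.79 = 93.438 GLM
93.438 GLM × 0.169 = 15.791022 RVN
15.791022 RVN × 5.02 = 79.27093044 BRX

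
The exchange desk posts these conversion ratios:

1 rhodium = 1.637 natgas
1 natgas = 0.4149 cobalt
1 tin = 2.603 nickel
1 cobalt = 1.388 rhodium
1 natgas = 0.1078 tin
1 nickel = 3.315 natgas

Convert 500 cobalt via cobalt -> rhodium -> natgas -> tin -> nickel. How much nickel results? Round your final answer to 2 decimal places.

500 cobalt × 1.388 = 694 rhodium
694 rhodium × 1.637 = 1136.078 natgas
1136.078 natgas × 0.1078 = 122.4692084 tin
122.4692084 tin × 2.603 = 318.7873494652 nickel

318.79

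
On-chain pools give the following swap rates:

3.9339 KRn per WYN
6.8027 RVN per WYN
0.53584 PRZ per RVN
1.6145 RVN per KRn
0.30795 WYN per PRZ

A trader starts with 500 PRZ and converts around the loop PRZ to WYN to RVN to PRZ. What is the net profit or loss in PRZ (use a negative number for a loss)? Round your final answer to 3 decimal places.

61.263

500 PRZ × 0.30795 = 153.975 WYN
153.975 WYN × 6.8027 = 1047.4457325 RVN
1047.4457325 RVN × 0.53584 = 561.2633213028 PRZ
Net change: 561.2633213028 − 500 = 61.2633213028 PRZ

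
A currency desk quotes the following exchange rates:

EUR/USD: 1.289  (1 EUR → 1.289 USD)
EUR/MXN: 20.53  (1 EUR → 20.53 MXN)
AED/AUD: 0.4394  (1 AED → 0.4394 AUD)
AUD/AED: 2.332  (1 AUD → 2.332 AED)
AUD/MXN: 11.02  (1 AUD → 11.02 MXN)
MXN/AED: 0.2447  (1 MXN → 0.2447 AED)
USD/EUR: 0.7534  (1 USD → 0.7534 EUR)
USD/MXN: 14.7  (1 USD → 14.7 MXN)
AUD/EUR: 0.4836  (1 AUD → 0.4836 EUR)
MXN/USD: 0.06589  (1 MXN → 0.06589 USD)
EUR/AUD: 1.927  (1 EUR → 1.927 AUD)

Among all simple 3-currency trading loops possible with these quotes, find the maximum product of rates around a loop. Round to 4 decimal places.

1.1849

AED→AUD→MXN→AED: 0.4394 × 11.02 × 0.2447 = 1.18488
EUR→MXN→USD→EUR: 20.53 × 0.06589 × 0.7534 = 1.01914
Maximum is AED→AUD→MXN→AED at 1.1849; arbitrage exists.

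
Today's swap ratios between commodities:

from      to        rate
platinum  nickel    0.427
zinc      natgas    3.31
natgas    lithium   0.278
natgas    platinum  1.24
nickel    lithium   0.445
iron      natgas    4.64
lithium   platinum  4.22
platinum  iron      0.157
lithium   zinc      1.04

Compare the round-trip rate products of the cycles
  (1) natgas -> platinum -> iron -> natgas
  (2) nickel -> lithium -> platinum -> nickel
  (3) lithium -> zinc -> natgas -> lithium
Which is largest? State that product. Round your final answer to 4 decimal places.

(1) 1.24 × 0.157 × 4.64 = 0.90332
(2) 0.445 × 4.22 × 0.427 = 0.80186
(3) 1.04 × 3.31 × 0.278 = 0.95699
Highest is cycle (3) at 0.9570 (≤1, no arbitrage).

0.9570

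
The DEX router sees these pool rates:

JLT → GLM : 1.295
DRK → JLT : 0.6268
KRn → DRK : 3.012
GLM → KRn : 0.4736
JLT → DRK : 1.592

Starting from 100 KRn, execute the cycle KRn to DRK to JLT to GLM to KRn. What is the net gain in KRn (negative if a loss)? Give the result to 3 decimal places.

100 KRn × 3.012 = 301.2 DRK
301.2 DRK × 0.6268 = 188.79216 JLT
188.79216 JLT × 1.295 = 244.4858472 GLM
244.4858472 GLM × 0.4736 = 115.78849723392 KRn
Net change: 115.78849723392 − 100 = 15.78849723392 KRn

15.788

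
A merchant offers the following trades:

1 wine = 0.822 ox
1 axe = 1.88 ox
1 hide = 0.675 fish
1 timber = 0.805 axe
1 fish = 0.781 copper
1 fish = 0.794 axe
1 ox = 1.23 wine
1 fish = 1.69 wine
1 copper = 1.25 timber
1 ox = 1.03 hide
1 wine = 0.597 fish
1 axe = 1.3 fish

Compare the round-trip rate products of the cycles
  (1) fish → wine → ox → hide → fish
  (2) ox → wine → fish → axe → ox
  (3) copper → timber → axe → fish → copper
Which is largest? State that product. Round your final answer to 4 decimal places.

1.0961

(1) 1.69 × 0.822 × 1.03 × 0.675 = 0.96583
(2) 1.23 × 0.597 × 0.794 × 1.88 = 1.09612
(3) 1.25 × 0.805 × 1.3 × 0.781 = 1.02165
Highest is cycle (2) at 1.0961 (>1, arbitrage).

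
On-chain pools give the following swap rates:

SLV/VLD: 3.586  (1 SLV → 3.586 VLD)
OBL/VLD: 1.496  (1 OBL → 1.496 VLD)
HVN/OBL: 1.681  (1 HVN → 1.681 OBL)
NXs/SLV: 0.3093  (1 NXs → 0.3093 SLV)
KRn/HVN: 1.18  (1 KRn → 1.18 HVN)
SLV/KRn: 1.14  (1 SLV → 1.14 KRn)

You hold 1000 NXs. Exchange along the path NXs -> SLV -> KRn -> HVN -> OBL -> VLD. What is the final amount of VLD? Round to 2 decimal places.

1046.32

1000 NXs × 0.3093 = 309.3 SLV
309.3 SLV × 1.14 = 352.602 KRn
352.602 KRn × 1.18 = 416.07036 HVN
416.07036 HVN × 1.681 = 699.41427516 OBL
699.41427516 OBL × 1.496 = 1046.32375563936 VLD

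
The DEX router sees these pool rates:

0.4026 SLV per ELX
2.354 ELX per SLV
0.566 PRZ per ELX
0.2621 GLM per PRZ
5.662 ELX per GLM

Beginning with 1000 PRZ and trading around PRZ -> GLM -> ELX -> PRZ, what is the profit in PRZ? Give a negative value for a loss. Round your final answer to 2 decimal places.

-160.05

1000 PRZ × 0.2621 = 262.1 GLM
262.1 GLM × 5.662 = 1484.0102 ELX
1484.0102 ELX × 0.566 = 839.9497732 PRZ
Net change: 839.9497732 − 1000 = -160.0502268 PRZ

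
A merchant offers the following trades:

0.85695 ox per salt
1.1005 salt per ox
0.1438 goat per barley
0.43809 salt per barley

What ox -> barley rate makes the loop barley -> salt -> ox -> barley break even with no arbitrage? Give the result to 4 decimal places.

2.6637

Known legs of the cycle: 0.43809 × 0.85695 = 0.3754212255
For no arbitrage the full-cycle product must be 1, so the missing rate is 1 / 0.3754212255 ≈ 2.663675.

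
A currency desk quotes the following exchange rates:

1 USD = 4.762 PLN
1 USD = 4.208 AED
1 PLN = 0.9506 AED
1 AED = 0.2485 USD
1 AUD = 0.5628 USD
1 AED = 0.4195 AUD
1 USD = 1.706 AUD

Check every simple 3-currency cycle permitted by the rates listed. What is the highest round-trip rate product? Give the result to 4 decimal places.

1.1249

PLN→AED→USD→PLN: 0.9506 × 0.2485 × 4.762 = 1.12490
AUD→USD→AED→AUD: 0.5628 × 4.208 × 0.4195 = 0.99349
Maximum is PLN→AED→USD→PLN at 1.1249; arbitrage exists.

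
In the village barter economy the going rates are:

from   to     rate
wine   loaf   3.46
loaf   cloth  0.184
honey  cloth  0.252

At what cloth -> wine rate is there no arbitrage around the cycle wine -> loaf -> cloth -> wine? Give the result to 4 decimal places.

Known legs of the cycle: 3.46 × 0.184 = 0.63664
For no arbitrage the full-cycle product must be 1, so the missing rate is 1 / 0.63664 ≈ 1.570746.

1.5707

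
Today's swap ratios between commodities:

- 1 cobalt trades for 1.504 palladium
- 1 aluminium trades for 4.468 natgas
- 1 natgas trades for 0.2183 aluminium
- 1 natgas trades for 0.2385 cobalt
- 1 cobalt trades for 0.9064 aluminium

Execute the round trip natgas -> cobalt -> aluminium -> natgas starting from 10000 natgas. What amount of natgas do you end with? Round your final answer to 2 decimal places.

9658.76

10000 natgas × 0.2385 = 2385 cobalt
2385 cobalt × 0.9064 = 2161.764 aluminium
2161.764 aluminium × 4.468 = 9658.761552 natgas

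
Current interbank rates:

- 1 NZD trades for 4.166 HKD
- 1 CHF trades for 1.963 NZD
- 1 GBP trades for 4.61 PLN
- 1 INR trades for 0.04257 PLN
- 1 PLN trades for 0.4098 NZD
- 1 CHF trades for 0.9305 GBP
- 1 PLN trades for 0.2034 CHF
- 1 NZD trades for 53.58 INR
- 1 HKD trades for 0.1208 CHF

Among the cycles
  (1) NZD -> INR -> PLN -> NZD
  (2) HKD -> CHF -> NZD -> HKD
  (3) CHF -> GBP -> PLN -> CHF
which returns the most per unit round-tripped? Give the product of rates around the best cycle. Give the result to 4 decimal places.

(1) 53.58 × 0.04257 × 0.4098 = 0.93471
(2) 0.1208 × 1.963 × 4.166 = 0.98789
(3) 0.9305 × 4.61 × 0.2034 = 0.87251
Highest is cycle (2) at 0.9879 (≤1, no arbitrage).

0.9879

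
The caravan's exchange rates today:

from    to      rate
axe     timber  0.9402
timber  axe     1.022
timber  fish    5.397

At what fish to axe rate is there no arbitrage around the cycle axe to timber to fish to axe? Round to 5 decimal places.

Known legs of the cycle: 0.9402 × 5.397 = 5.0742594
For no arbitrage the full-cycle product must be 1, so the missing rate is 1 / 5.0742594 ≈ 0.1970731.

0.19707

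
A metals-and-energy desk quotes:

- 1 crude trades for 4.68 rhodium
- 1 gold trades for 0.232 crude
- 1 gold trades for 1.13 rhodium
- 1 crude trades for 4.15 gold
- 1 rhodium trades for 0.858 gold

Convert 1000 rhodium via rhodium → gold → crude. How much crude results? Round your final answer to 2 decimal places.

1000 rhodium × 0.858 = 858 gold
858 gold × 0.232 = 199.056 crude

199.06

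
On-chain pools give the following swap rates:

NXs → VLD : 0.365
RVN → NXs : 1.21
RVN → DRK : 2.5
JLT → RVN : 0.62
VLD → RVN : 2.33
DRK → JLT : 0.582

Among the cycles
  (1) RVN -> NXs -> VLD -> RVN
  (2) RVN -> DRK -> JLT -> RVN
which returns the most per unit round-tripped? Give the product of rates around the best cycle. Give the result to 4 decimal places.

1.0290

(1) 1.21 × 0.365 × 2.33 = 1.02904
(2) 2.5 × 0.582 × 0.62 = 0.90210
Highest is cycle (1) at 1.0290 (>1, arbitrage).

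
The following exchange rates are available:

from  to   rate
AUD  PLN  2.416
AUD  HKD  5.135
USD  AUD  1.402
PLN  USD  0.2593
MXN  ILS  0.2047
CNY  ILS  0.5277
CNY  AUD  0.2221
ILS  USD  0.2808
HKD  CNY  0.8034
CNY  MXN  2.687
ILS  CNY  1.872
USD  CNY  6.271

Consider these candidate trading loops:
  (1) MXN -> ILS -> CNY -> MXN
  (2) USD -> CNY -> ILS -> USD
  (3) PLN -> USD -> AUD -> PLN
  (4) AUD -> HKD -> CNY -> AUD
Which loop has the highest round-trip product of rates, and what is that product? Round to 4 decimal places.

(1) 0.2047 × 1.872 × 2.687 = 1.02965
(2) 6.271 × 0.5277 × 0.2808 = 0.92923
(3) 0.2593 × 1.402 × 2.416 = 0.87831
(4) 5.135 × 0.8034 × 0.2221 = 0.91626
Highest is cycle (1) at 1.0297 (>1, arbitrage).

1.0297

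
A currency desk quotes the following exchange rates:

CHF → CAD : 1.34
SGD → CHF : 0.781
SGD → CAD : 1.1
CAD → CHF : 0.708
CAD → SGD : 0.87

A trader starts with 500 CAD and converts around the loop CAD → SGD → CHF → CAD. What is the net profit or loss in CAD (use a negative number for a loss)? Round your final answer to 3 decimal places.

-44.755

500 CAD × 0.87 = 435 SGD
435 SGD × 0.781 = 339.735 CHF
339.735 CHF × 1.34 = 455.2449 CAD
Net change: 455.2449 − 500 = -44.7551 CAD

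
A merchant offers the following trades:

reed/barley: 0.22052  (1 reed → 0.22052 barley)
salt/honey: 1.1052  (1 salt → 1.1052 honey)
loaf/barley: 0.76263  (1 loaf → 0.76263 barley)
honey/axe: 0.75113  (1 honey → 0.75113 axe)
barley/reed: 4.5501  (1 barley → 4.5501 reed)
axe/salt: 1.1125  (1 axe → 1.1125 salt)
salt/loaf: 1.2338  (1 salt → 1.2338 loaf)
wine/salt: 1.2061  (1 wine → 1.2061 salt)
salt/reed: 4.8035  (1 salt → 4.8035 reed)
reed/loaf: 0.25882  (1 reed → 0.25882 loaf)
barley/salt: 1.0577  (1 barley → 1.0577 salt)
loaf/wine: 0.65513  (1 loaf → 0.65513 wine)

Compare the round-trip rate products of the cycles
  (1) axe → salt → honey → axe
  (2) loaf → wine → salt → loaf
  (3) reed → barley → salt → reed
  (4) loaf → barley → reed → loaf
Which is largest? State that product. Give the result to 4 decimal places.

1.1204

(1) 1.1125 × 1.1052 × 0.75113 = 0.92354
(2) 0.65513 × 1.2061 × 1.2338 = 0.97489
(3) 0.22052 × 1.0577 × 4.8035 = 1.12039
(4) 0.76263 × 4.5501 × 0.25882 = 0.89812
Highest is cycle (3) at 1.1204 (>1, arbitrage).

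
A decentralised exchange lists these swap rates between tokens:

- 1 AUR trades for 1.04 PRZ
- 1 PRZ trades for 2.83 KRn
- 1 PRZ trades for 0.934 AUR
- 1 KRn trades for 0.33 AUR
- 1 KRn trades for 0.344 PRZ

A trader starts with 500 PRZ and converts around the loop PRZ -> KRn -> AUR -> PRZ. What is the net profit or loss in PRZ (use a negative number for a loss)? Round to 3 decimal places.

500 PRZ × 2.83 = 1415 KRn
1415 KRn × 0.33 = 466.95 AUR
466.95 AUR × 1.04 = 485.628 PRZ
Net change: 485.628 − 500 = -14.372 PRZ

-14.372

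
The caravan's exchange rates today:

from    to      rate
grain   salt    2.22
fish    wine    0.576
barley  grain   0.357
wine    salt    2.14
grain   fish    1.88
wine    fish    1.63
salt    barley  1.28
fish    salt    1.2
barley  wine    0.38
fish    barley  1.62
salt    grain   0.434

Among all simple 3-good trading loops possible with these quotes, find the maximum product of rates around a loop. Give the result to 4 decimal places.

barley→grain→fish→barley: 0.357 × 1.88 × 1.62 = 1.08728
barley→wine→salt→barley: 0.38 × 2.14 × 1.28 = 1.04090
barley→grain→salt→barley: 0.357 × 2.22 × 1.28 = 1.01445
barley→wine→fish→barley: 0.38 × 1.63 × 1.62 = 1.00343
salt→grain→fish→salt: 0.434 × 1.88 × 1.2 = 0.97910
Maximum is barley→grain→fish→barley at 1.0873; arbitrage exists.

1.0873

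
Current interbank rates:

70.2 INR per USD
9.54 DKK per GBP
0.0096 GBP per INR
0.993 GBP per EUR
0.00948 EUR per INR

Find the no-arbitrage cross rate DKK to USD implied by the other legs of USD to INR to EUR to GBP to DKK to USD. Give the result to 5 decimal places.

Known legs of the cycle: 70.2 × 0.00948 × 0.993 × 9.54 = 6.30439001712
For no arbitrage the full-cycle product must be 1, so the missing rate is 1 / 6.30439001712 ≈ 0.1586196.

0.15862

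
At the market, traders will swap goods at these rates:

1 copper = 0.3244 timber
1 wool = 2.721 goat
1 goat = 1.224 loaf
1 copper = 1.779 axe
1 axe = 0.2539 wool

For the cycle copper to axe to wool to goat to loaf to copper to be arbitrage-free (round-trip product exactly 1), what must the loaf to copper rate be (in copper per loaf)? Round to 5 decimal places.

Known legs of the cycle: 1.779 × 0.2539 × 2.721 × 1.224 = 1.5043490238024
For no arbitrage the full-cycle product must be 1, so the missing rate is 1 / 1.5043490238024 ≈ 0.6647394.

0.66474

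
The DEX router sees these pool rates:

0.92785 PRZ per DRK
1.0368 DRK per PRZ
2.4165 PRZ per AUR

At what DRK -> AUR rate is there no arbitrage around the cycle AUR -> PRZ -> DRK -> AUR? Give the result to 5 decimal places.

Known legs of the cycle: 2.4165 × 1.0368 = 2.5054272
For no arbitrage the full-cycle product must be 1, so the missing rate is 1 / 2.5054272 ≈ 0.3991335.

0.39913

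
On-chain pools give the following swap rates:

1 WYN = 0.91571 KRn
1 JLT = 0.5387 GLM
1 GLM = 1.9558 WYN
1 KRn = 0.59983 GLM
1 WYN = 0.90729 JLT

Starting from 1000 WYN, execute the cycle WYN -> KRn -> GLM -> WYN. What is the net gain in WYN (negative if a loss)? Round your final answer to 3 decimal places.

1000 WYN × 0.91571 = 915.71 KRn
915.71 KRn × 0.59983 = 549.2703293 GLM
549.2703293 GLM × 1.9558 = 1074.26291004494 WYN
Net change: 1074.26291004494 − 1000 = 74.26291004494 WYN

74.263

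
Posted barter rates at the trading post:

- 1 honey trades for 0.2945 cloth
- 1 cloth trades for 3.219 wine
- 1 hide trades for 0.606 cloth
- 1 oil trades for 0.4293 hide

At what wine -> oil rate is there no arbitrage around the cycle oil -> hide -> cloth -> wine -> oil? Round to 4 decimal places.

Known legs of the cycle: 0.4293 × 0.606 × 3.219 = 0.8374415202
For no arbitrage the full-cycle product must be 1, so the missing rate is 1 / 0.8374415202 ≈ 1.194113.

1.1941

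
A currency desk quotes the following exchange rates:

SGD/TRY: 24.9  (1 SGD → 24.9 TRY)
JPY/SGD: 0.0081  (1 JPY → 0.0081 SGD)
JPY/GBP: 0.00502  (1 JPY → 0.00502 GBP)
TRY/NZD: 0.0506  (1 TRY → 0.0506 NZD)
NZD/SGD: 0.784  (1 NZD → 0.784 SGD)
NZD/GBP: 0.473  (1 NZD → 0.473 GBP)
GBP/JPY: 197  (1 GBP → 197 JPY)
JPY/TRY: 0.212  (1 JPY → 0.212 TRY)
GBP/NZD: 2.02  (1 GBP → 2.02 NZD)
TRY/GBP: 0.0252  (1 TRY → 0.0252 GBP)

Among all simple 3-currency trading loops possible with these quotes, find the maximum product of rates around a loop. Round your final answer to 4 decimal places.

GBP→JPY→TRY→GBP: 197 × 0.212 × 0.0252 = 1.05245
SGD→TRY→NZD→SGD: 24.9 × 0.0506 × 0.784 = 0.98779
Maximum is GBP→JPY→TRY→GBP at 1.0525; arbitrage exists.

1.0525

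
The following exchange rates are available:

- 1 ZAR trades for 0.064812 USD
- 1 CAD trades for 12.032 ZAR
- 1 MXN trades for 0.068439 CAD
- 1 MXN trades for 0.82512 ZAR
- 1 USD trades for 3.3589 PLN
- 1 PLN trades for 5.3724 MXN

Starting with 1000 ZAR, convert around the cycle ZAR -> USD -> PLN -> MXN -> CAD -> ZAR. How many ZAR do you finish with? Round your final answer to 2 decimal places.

963.08

1000 ZAR × 0.064812 = 64.812 USD
64.812 USD × 3.3589 = 217.6970268 PLN
217.6970268 PLN × 5.3724 = 1169.55550678032 MXN
1169.55550678032 MXN × 0.068439 = 80.04320932853832048 CAD
80.04320932853832048 CAD × 12.032 = 963.07989464097307201536 ZAR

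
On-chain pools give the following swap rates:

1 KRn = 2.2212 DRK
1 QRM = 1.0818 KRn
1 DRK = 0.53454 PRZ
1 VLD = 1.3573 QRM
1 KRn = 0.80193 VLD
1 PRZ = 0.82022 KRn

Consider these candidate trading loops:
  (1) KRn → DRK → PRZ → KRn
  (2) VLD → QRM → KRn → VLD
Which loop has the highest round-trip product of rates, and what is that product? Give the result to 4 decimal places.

(1) 2.2212 × 0.53454 × 0.82022 = 0.97386
(2) 1.3573 × 1.0818 × 0.80193 = 1.17750
Highest is cycle (2) at 1.1775 (>1, arbitrage).

1.1775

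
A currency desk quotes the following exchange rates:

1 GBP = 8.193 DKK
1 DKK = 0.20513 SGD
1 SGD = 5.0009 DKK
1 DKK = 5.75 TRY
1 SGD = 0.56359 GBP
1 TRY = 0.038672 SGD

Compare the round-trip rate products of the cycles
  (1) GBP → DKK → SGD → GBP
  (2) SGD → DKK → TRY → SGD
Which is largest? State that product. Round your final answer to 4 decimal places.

(1) 8.193 × 0.20513 × 0.56359 = 0.94719
(2) 5.0009 × 5.75 × 0.038672 = 1.11202
Highest is cycle (2) at 1.1120 (>1, arbitrage).

1.1120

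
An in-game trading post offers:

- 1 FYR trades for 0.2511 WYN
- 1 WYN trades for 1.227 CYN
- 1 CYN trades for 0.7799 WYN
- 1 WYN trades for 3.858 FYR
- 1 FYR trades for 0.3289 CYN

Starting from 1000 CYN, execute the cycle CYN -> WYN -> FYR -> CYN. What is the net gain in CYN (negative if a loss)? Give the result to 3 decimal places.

1000 CYN × 0.7799 = 779.9 WYN
779.9 WYN × 3.858 = 3008.8542 FYR
3008.8542 FYR × 0.3289 = 989.61214638 CYN
Net change: 989.61214638 − 1000 = -10.38785362 CYN

-10.388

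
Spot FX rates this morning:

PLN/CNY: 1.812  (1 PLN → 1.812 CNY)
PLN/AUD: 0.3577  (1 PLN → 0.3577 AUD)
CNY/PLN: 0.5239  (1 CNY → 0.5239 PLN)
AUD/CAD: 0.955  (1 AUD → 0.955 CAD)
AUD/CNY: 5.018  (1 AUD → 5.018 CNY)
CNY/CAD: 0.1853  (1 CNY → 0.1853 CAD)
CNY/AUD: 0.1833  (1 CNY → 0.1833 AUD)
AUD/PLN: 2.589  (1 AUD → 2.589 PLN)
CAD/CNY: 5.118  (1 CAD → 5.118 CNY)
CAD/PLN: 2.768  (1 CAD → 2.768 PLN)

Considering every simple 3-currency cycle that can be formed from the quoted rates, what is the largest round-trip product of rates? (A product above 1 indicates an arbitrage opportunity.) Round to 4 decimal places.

0.9456

AUD→CAD→PLN→AUD: 0.955 × 2.768 × 0.3577 = 0.94556
AUD→CNY→PLN→AUD: 5.018 × 0.5239 × 0.3577 = 0.94037
PLN→CNY→CAD→PLN: 1.812 × 0.1853 × 2.768 = 0.92939
AUD→CAD→CNY→AUD: 0.955 × 5.118 × 0.1833 = 0.89591
AUD→PLN→CNY→AUD: 2.589 × 1.812 × 0.1833 = 0.85991
Maximum is AUD→CAD→PLN→AUD at 0.9456; no arbitrage — every cycle loses value.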